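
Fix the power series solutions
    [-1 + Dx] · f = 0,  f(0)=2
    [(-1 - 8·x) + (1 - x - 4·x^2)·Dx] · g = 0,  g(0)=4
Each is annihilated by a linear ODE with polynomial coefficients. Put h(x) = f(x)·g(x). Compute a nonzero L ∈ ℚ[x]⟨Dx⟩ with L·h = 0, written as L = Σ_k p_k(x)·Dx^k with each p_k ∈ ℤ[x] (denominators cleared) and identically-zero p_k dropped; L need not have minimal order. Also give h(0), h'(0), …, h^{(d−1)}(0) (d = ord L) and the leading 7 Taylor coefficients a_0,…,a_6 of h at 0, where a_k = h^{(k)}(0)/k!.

f: a_k = 2, 2, 1, 1/3, 1/12, 1/60, 1/360, …
g: a_k = 4, 4, 20, 36, 116, 260, 724, …
Sym-product of L_f,L_g gives L₀ (≤ ord 1).
L = (2 + 7·x - 4·x^2) + (-1 + x + 4·x^2)·Dx  (order 1).
h: a_k = 8, 16, 52, 352/3, 977/3, 11926/15, 188797/90, …
ICs: h(0) = 8.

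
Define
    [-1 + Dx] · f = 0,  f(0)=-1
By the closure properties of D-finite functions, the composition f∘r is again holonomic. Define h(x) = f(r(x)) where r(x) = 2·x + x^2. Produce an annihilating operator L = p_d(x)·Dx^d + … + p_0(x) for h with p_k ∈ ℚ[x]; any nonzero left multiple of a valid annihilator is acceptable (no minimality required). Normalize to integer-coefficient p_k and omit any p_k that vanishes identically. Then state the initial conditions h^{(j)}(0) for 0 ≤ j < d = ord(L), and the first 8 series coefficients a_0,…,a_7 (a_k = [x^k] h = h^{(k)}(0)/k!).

f: a_k = -1, -1, -1/2, -1/6, -1/24, -1/120, -1/720, -1/5040, …
L₀ from L_f via x↦r, Dx↦r'^{-1}Dx.
L = (-2 - 2·x) + Dx  (order 1).
h: a_k = -1, -2, -3, -10/3, -19/6, -13/5, -173/90, -407/315, …
ICs: h(0) = -1.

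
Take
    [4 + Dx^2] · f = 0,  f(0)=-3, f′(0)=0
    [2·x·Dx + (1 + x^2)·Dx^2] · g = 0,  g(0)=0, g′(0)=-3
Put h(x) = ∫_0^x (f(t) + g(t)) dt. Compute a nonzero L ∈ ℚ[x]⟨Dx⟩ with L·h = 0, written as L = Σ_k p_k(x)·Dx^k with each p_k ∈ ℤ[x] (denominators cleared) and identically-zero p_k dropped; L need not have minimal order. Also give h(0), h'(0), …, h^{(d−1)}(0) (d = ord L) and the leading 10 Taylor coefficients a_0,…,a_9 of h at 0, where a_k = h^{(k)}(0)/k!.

L = (-32·x + 80·x^3 + 16·x^5)·Dx^2 + (4 + 32·x^2 + 36·x^4 + 8·x^6)·Dx^3 + (-8·x + 20·x^3 + 4·x^5)·Dx^4 + (1 + 8·x^2 + 9·x^4 + 2·x^6)·Dx^5  (order 5).
h: a_k = 0, -3, -3/2, 2, 1/4, -2/5, -1/10, 4/105, 3/56, -2/945, …
ICs: h(0) = 0, h′(0) = -3, h′′(0) = -3, h′′′(0) = 12, h′′′′(0) = 6.

f: a_k = -3, 0, 6, 0, -2, 0, 4/15, 0, -2/105, 0, …
g: a_k = 0, -3, 0, 1, 0, -3/5, 0, 3/7, 0, -1/3, …
Sum ⇒ L₀ = lclm(L_f,L_g) in ℚ(x)⟨Dx⟩.
h=∫₀ˣh₀: take L = L₀·Dx.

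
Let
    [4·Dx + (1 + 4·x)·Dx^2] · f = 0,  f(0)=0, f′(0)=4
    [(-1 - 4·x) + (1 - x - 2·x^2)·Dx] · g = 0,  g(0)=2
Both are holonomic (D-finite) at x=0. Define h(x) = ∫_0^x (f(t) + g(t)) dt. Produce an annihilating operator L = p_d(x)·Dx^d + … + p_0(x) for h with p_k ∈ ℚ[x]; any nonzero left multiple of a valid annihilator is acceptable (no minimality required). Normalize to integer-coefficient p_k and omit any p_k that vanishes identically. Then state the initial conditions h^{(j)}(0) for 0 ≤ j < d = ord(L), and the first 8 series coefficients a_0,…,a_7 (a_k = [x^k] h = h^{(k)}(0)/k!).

L = (-156 - 624·x - 1440·x^2 - 768·x^3 - 768·x^4)·Dx^2 + (1 - 160·x - 1064·x^2 - 1952·x^3 - 1600·x^4 - 1280·x^5)·Dx^3 + (5 + 39·x + 66·x^2 - 80·x^3 - 240·x^4 - 384·x^5 - 256·x^6)·Dx^4  (order 4).
h: a_k = 0, 2, 3, -2/3, 47/6, -42/5, 617/15, -1790/21, …
ICs: h(0) = 0, h′(0) = 2, h′′(0) = 6, h′′′(0) = -4.

f: a_k = 0, 4, -8, 64/3, -64, 1024/5, -2048/3, 16384/7, …
g: a_k = 2, 2, 6, 10, 22, 42, 86, 170, …
f+g: L₀ = lclm(L_f,L_g), ord ≤ 2+1.
h=∫₀ˣh₀: take L = L₀·Dx.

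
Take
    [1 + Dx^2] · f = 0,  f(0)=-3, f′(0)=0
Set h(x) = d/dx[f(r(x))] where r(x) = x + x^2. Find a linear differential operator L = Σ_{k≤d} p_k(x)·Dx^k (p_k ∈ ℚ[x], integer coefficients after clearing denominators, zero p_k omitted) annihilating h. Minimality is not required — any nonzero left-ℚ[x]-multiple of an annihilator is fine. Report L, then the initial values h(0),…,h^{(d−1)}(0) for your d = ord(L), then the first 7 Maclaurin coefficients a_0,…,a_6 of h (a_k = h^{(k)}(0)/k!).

L = (13 + 8·x + 24·x^2 + 32·x^3 + 16·x^4) + (-6 - 12·x)·Dx + (1 + 4·x + 4·x^2)·Dx^2  (order 2).
h: a_k = 0, 3, 9, 11/2, -5/2, -179/40, -133/40, …
ICs: h(0) = 0, h′(0) = 3.

f: a_k = -3, 0, 3/2, 0, -1/8, 0, 1/240, …
Substitute x→r, Dx→(1/r')Dx; clear ⇒ L₀.
Derive L from L₀ (diff closure).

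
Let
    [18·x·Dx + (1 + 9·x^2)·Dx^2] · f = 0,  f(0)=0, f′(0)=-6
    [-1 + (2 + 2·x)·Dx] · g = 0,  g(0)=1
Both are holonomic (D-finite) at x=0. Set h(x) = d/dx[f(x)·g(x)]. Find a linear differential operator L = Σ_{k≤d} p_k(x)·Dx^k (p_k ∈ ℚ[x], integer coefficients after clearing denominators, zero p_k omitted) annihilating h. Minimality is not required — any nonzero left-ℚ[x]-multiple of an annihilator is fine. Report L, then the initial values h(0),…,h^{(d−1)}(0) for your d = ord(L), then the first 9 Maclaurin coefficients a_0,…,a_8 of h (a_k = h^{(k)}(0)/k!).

f: a_k = 0, -6, 0, 18, 0, -486/5, 0, 4374/7, 0, …
g: a_k = 1, 1/2, -1/8, 1/16, -5/128, 7/256, -21/1024, 33/2048, -429/32768, …
Product ⇒ symmetric product L₀, ord ≤ 2.
Derive L from L₀ (diff closure).
L = (23 + 120·x - 570·x^2 - 648·x^3 - 81·x^4) + (52 + 220·x - 936·x^2 - 3048·x^3 - 2268·x^4 - 324·x^5)·Dx + (4 - 40·x - 68·x^2 - 432·x^3 - 948·x^4 - 648·x^5 - 108·x^6)·Dx^2  (order 2).
h: a_k = -6, -6, 225/4, 69/2, -31749/64, -91467/320, 11404773/2560, 10993887/4480, -4591810215/114688, …
ICs: h(0) = -6, h′(0) = -6.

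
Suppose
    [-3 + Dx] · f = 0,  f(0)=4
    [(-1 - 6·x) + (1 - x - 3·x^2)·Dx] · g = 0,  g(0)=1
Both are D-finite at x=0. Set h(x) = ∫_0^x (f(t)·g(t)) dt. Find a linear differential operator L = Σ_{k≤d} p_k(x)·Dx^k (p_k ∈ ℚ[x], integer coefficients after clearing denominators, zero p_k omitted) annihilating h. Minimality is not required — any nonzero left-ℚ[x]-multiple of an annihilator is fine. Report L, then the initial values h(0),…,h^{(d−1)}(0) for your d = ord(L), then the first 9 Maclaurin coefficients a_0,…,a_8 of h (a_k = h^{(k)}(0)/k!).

f: a_k = 4, 12, 18, 18, 27/2, 81/10, 81/20, 243/140, 729/1120, …
g: a_k = 1, 1, 4, 7, 19, 40, 97, 217, 508, …
h₀=f·g: eliminate ⇒ L₀, order ≤ 1·1.
h=∫₀ˣh₀: take L = L₀·Dx.
L = (4 + 3·x - 9·x^2)·Dx + (-1 + x + 3·x^2)·Dx^2  (order 2).
h: a_k = 0, 4, 8, 46/3, 28, 527/10, 1519/15, 28043/140, 56467/140, …
ICs: h(0) = 0, h′(0) = 4.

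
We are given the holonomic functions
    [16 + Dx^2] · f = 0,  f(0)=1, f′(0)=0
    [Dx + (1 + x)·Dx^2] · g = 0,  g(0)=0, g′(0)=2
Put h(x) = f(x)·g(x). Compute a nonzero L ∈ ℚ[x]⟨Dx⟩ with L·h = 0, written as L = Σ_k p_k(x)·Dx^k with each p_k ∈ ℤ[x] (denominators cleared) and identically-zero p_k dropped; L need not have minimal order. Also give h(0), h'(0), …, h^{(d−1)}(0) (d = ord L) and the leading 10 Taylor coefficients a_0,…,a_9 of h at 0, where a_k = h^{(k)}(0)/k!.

L = (15072 + 62976·x + 97024·x^2 + 65536·x^3 + 16384·x^4) + (1984 + 6080·x + 6144·x^2 + 2048·x^3)·Dx + (1950 + 8000·x + 12192·x^2 + 8192·x^3 + 2048·x^4)·Dx^2 + (124 + 380·x + 384·x^2 + 128·x^3)·Dx^3 + (63 + 254·x + 383·x^2 + 256·x^3 + 64·x^4)·Dx^4  (order 4).
h: a_k = 0, 2, -1, -46/3, 15/2, 82/5, -7, -754/105, 499/180, 314/189, …
ICs: h(0) = 0, h′(0) = 2, h′′(0) = -2, h′′′(0) = -92.

f: a_k = 1, 0, -8, 0, 32/3, 0, -256/45, 0, 512/315, 0, …
g: a_k = 0, 2, -1, 2/3, -1/2, 2/5, -1/3, 2/7, -1/4, 2/9, …
L₀ := L_f ⊗_s L_g (sym. prod.), ord ≤ 4.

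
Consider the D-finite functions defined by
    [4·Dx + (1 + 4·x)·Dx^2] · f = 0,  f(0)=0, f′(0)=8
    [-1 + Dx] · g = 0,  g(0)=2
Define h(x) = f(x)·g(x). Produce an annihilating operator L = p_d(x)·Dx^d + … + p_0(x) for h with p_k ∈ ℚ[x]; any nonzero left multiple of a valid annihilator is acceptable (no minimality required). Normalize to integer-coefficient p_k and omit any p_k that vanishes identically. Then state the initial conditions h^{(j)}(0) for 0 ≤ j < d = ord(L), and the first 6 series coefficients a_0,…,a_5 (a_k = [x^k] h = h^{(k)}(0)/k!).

f: a_k = 0, 8, -16, 128/3, -128, 2048/5, …
g: a_k = 2, 2, 1, 1/3, 1/12, 1/60, …
L₀ := L_f ⊗_s L_g (sym. prod.), ord ≤ 2.
L = (-3 + 4·x) + (2 - 8·x)·Dx + (1 + 4·x)·Dx^2  (order 2).
h: a_k = 0, 16, -16, 184/3, -184, 3006/5, …
ICs: h(0) = 0, h′(0) = 16.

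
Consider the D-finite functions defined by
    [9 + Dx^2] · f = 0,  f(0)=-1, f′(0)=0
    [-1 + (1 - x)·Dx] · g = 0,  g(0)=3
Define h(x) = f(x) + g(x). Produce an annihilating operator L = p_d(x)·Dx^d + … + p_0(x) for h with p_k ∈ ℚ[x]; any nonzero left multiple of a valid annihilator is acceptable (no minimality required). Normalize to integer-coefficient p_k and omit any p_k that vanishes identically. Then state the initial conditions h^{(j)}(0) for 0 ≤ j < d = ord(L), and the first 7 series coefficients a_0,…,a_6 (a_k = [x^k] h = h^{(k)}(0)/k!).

f: a_k = -1, 0, 9/2, 0, -27/8, 0, 81/80, …
g: a_k = 3, 3, 3, 3, 3, 3, 3, …
h₀=f+g: left-lcm gives L₀, ord ≤ 3.
L = (-135 + 162·x - 81·x^2) + (99 - 261·x + 243·x^2 - 81·x^3)·Dx + (-15 + 18·x - 9·x^2)·Dx^2 + (11 - 29·x + 27·x^2 - 9·x^3)·Dx^3  (order 3).
h: a_k = 2, 3, 15/2, 3, -3/8, 3, 321/80, …
ICs: h(0) = 2, h′(0) = 3, h′′(0) = 15.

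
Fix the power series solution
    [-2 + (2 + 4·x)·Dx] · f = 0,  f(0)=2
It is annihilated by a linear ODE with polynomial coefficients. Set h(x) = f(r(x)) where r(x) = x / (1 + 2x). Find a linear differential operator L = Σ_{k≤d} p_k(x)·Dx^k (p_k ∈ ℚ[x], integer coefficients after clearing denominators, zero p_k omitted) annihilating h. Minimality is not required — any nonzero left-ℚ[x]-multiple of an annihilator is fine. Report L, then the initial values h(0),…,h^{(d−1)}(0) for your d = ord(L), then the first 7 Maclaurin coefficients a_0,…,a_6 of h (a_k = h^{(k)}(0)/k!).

L = -1 + (1 + 6·x + 8·x^2)·Dx  (order 1).
h: a_k = 2, 2, -5, 13, -141/4, 399/4, -2353/8, …
ICs: h(0) = 2.

f: a_k = 2, 2, -1, 1, -5/4, 7/4, -21/8, …
f∘r: x↦r, Dx↦Dx/r' in L_f ⇒ L₀.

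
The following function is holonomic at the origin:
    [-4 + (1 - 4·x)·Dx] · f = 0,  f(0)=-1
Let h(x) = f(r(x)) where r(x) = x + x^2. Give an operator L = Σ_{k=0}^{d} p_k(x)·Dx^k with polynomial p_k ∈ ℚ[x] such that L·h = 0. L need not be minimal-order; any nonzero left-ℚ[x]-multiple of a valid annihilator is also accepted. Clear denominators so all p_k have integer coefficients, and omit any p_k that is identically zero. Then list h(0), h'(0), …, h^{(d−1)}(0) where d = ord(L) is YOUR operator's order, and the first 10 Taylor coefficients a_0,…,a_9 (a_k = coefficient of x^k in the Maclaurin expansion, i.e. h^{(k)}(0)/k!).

f: a_k = -1, -4, -16, -64, -256, -1024, -4096, -16384, -65536, -262144, …
Substitute x→r, Dx→(1/r')Dx; clear ⇒ L₀.
L = (4 + 8·x) + (-1 + 4·x + 4·x^2)·Dx  (order 1).
h: a_k = -1, -4, -20, -96, -464, -2240, -10816, -52224, -252160, -1217536, …
ICs: h(0) = -1.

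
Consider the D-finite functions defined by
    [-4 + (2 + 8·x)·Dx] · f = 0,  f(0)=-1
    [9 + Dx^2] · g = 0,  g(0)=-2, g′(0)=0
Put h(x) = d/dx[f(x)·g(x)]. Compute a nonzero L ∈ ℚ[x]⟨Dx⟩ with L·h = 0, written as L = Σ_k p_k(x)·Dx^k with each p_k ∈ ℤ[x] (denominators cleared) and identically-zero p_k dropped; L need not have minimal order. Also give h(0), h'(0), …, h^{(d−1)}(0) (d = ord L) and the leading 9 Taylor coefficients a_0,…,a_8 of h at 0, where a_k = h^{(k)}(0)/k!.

L = (131 + 1392·x + 4512·x^2 + 6912·x^3 + 6912·x^4) + (4 - 80·x - 576·x^2 - 768·x^3)·Dx + (7 + 80·x + 352·x^2 + 768·x^3 + 768·x^4)·Dx^2  (order 2).
h: a_k = 4, -26, -30, 19, 335/2, -11223/20, 41853/20, -2291799/280, 35537553/1120, …
ICs: h(0) = 4, h′(0) = -26.

f: a_k = -1, -2, 2, -4, 10, -28, 84, -264, 858, …
g: a_k = -2, 0, 9, 0, -27/4, 0, 81/40, 0, -729/2240, …
L₀ := L_f ⊗_s L_g (sym. prod.), ord ≤ 2.
h=h₀': d/dx-closure on L₀ ⇒ L.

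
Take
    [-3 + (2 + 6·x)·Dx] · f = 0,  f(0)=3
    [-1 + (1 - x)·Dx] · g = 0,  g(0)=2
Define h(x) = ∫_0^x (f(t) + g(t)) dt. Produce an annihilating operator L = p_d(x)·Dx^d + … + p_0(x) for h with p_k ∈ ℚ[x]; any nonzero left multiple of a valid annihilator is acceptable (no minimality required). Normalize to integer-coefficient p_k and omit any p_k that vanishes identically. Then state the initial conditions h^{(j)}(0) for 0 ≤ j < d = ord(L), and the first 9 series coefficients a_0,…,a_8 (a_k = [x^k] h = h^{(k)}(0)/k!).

f: a_k = 3, 9/2, -27/8, 81/16, -1215/128, 5103/256, -45927/1024, 216513/2048, -8444007/32768, …
g: a_k = 2, 2, 2, 2, 2, 2, 2, 2, 2, …
Weyl lclm of L_f,L_g ⇒ L₀ (ord ≤ 2).
h=∫₀ˣh₀: take L = L₀·Dx.
L = (21 + 27·x)·Dx + (-17 - 30·x - 81·x^2)·Dx^2 + (-2 + 14·x + 42·x^2 - 54·x^3)·Dx^3  (order 3).
h: a_k = 0, 5, 13/4, -11/24, 113/64, -959/640, 5615/1536, -43879/7168, 220609/16384, …
ICs: h(0) = 0, h′(0) = 5, h′′(0) = 13/2.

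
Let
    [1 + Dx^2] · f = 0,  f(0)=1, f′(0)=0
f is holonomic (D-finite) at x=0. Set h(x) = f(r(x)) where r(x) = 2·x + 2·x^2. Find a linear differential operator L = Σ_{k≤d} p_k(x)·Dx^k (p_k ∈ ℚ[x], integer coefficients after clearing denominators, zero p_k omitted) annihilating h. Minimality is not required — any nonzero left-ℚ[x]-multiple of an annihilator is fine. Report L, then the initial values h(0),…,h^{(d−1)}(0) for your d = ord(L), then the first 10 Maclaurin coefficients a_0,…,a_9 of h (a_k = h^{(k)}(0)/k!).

L = (4 + 24·x + 48·x^2 + 32·x^3) - 2·Dx + (1 + 2·x)·Dx^2  (order 2).
h: a_k = 1, 0, -2, -4, -4/3, 8/3, 176/45, 32/15, -208/315, -544/315, …
ICs: h(0) = 1, h′(0) = 0.

f: a_k = 1, 0, -1/2, 0, 1/24, 0, -1/720, 0, 1/40320, 0, …
h₀=f(r): pull back L_f along r ⇒ L₀.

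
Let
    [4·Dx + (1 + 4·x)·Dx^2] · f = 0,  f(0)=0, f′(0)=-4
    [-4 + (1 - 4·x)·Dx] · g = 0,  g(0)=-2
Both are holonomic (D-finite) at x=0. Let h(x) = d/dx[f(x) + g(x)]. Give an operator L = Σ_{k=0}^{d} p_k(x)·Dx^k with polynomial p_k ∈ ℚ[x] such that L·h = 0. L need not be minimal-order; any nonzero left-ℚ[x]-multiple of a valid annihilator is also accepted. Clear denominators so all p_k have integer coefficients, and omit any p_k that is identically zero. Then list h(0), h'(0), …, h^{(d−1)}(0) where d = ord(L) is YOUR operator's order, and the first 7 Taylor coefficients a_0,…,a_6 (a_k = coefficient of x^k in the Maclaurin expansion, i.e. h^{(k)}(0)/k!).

f: a_k = 0, -4, 8, -64/3, 64, -1024/5, 2048/3, …
g: a_k = -2, -8, -32, -128, -512, -2048, -8192, …
h₀=f+g: left-lcm gives L₀, ord ≤ 3.
h₀' ⇒ L via d/dx closure of L₀.
L = (-160 - 128·x) + (-16 - 256·x - 256·x^2)·Dx + (3 + 4·x - 48·x^2 - 64·x^3)·Dx^2  (order 2).
h: a_k = -12, -48, -448, -1792, -11264, -45056, -245760, …
ICs: h(0) = -12, h′(0) = -48.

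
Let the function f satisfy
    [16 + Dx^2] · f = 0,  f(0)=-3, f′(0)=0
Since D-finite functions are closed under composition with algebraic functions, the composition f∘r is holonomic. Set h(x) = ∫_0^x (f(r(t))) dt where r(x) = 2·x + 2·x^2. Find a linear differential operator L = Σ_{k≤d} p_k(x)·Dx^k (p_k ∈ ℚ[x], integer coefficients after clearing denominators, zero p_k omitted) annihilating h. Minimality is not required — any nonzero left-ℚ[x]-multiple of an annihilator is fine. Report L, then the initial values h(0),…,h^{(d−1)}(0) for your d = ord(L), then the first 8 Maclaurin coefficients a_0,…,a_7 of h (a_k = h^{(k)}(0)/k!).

L = (64 + 384·x + 768·x^2 + 512·x^3)·Dx - 2·Dx^2 + (1 + 2·x)·Dx^3  (order 3).
h: a_k = 0, -3, 0, 32, 48, -416/5, -1024/3, -29696/105, …
ICs: h(0) = 0, h′(0) = -3, h′′(0) = 0.

f: a_k = -3, 0, 24, 0, -32, 0, 256/15, 0, …
Substitute x→r, Dx→(1/r')Dx; clear ⇒ L₀.
∫: right-multiply L₀ by Dx.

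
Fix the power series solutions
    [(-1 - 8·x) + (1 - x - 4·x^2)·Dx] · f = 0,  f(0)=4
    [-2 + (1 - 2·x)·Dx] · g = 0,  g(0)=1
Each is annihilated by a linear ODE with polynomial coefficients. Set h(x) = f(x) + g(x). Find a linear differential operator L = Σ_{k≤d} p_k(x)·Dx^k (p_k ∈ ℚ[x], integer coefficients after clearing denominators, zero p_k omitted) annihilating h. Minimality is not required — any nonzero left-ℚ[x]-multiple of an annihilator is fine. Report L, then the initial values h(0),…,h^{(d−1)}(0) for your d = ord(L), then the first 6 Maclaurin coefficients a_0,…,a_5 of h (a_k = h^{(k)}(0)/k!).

f: a_k = 4, 4, 20, 36, 116, 260, …
g: a_k = 1, 2, 4, 8, 16, 32, …
L₀ := lclm(L_f,L_g); ord L₀ ≤ 1+1.
L = (12 - 48·x + 192·x^2 - 128·x^3) + (-2 - 96·x^2 + 352·x^3 - 256·x^4)·Dx + (-1 + 11·x - 30·x^2 + 80·x^4 - 64·x^5)·Dx^2  (order 2).
h: a_k = 5, 6, 24, 44, 132, 292, …
ICs: h(0) = 5, h′(0) = 6.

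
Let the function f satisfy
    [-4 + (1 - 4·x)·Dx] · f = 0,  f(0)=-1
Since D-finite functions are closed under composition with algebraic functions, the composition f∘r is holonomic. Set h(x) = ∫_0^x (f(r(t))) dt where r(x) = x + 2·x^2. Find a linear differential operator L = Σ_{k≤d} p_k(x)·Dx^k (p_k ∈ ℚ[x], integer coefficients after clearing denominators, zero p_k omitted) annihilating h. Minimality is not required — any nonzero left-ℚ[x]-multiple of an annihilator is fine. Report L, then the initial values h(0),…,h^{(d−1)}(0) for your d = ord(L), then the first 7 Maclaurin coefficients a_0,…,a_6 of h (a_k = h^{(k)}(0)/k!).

f: a_k = -1, -4, -16, -64, -256, -1024, -4096, …
h₀=f(r): pull back L_f along r ⇒ L₀.
h=∫h₀ ⇒ L = L₀·Dx.
L = (4 + 16·x)·Dx + (-1 + 4·x + 8·x^2)·Dx^2  (order 2).
h: a_k = 0, -1, -2, -8, -32, -704/5, -640, …
ICs: h(0) = 0, h′(0) = -1.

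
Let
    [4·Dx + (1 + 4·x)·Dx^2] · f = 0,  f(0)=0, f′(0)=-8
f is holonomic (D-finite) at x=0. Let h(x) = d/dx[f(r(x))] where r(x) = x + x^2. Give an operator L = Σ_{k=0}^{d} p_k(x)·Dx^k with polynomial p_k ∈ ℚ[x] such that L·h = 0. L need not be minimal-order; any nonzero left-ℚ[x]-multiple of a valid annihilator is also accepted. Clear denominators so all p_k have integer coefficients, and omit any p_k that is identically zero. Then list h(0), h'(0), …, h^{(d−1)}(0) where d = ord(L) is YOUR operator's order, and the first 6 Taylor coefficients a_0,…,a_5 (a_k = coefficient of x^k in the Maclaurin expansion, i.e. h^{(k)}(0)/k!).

L = 2 + (1 + 2·x)·Dx  (order 1).
h: a_k = -8, 16, -32, 64, -128, 256, …
ICs: h(0) = -8.

f: a_k = 0, -8, 16, -128/3, 128, -2048/5, …
Substitute x→r, Dx→(1/r')Dx; clear ⇒ L₀.
h=h₀': d/dx-closure on L₀ ⇒ L.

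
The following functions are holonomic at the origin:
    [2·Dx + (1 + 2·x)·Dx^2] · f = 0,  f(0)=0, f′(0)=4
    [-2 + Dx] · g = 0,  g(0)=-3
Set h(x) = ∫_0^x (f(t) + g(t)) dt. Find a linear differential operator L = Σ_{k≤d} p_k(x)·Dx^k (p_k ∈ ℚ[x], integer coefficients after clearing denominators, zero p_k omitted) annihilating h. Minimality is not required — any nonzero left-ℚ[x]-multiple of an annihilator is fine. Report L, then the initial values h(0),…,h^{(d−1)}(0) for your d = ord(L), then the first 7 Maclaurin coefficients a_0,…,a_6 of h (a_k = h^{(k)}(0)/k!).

f: a_k = 0, 4, -4, 16/3, -8, 64/5, -64/3, …
g: a_k = -3, -6, -6, -4, -2, -4/5, -4/15, …
Sum ⇒ L₀ = lclm(L_f,L_g) in ℚ(x)⟨Dx⟩.
h=∫h₀ ⇒ L = L₀·Dx.
L = (-6 - 4·x)·Dx^2 + (1 - 4·x - 4·x^2)·Dx^3 + (1 + 3·x + 2·x^2)·Dx^4  (order 4).
h: a_k = 0, -3, -1, -10/3, 1/3, -2, 2, …
ICs: h(0) = 0, h′(0) = -3, h′′(0) = -2, h′′′(0) = -20.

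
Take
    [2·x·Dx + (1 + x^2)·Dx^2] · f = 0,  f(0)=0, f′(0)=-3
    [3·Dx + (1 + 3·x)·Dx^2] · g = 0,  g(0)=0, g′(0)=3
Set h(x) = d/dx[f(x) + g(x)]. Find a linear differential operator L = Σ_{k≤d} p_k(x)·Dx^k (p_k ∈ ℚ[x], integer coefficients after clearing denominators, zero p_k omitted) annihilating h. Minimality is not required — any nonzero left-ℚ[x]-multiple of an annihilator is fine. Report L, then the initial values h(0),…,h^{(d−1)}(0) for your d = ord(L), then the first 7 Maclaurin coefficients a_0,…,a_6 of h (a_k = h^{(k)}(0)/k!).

f: a_k = 0, -3, 0, 1, 0, -3/5, 0, …
g: a_k = 0, 3, -9/2, 9, -81/4, 243/5, -243/2, …
L₀ := lclm(L_f,L_g); ord L₀ ≤ 2+2.
h=h₀': d/dx-closure on L₀ ⇒ L.
L = (-6 - 54·x + 18·x^2 + 18·x^3) + (-20 - 12·x - 48·x^2 + 36·x^3 + 36·x^4)·Dx + (-3 - 7·x + 6·x^2 + 2·x^3 + 9·x^4 + 9·x^5)·Dx^2  (order 2).
h: a_k = 0, -9, 30, -81, 240, -729, 2190, …
ICs: h(0) = 0, h′(0) = -9.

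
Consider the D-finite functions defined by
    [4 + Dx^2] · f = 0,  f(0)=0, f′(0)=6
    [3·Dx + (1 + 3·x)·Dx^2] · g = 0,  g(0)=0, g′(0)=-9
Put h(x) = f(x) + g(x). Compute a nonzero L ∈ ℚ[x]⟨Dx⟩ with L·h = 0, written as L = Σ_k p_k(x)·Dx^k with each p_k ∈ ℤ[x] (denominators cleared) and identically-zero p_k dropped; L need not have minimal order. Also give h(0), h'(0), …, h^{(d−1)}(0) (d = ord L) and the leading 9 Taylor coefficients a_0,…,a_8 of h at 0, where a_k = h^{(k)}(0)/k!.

f: a_k = 0, 6, 0, -4, 0, 4/5, 0, -8/105, 0, …
g: a_k = 0, -9, 27/2, -27, 243/4, -729/5, 729/2, -6561/7, 19683/8, …
L₀ := lclm(L_f,L_g); ord L₀ ≤ 2+2.
L = (348 + 144·x + 216·x^2)·Dx + (44 + 180·x + 216·x^2 + 216·x^3)·Dx^2 + (87 + 36·x + 54·x^2)·Dx^3 + (11 + 45·x + 54·x^2 + 54·x^3)·Dx^4  (order 4).
h: a_k = 0, -3, 27/2, -31, 243/4, -145, 729/2, -98423/105, 19683/8, …
ICs: h(0) = 0, h′(0) = -3, h′′(0) = 27, h′′′(0) = -186.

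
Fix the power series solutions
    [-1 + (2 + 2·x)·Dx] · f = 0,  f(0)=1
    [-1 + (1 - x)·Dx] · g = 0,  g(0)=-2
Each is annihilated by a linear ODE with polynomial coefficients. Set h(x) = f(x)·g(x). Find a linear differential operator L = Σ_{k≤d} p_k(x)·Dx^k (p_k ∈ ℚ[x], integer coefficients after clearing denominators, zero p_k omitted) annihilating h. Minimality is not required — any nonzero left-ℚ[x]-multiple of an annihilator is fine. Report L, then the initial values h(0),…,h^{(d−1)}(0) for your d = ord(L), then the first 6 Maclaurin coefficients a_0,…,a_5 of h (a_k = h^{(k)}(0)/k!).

f: a_k = 1, 1/2, -1/8, 1/16, -5/128, 7/256, …
g: a_k = -2, -2, -2, -2, -2, -2, …
h₀=f·g: eliminate ⇒ L₀, order ≤ 1·1.
L = (3 + x) + (-2 + 2·x^2)·Dx  (order 1).
h: a_k = -2, -3, -11/4, -23/8, -179/64, -365/128, …
ICs: h(0) = -2.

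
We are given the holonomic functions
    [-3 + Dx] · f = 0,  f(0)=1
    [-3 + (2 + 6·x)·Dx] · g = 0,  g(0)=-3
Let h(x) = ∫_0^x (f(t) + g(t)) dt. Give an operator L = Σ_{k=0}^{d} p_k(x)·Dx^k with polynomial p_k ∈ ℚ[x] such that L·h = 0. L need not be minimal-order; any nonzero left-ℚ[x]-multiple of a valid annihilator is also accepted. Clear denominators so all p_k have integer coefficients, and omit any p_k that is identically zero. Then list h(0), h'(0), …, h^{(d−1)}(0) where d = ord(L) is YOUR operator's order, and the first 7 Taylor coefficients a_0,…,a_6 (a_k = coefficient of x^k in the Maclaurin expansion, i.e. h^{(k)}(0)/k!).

L = (27 + 54·x)·Dx + (-15 - 72·x - 108·x^2)·Dx^2 + (2 + 18·x + 36·x^2)·Dx^3  (order 3).
h: a_k = 0, -2, -3/4, 21/8, -9/64, 1647/640, -7641/2560, …
ICs: h(0) = 0, h′(0) = -2, h′′(0) = -3/2.

f: a_k = 1, 3, 9/2, 9/2, 27/8, 81/40, 81/80, …
g: a_k = -3, -9/2, 27/8, -81/16, 1215/128, -5103/256, 45927/1024, …
Weyl lclm of L_f,L_g ⇒ L₀ (ord ≤ 2).
h=∫₀ˣh₀: take L = L₀·Dx.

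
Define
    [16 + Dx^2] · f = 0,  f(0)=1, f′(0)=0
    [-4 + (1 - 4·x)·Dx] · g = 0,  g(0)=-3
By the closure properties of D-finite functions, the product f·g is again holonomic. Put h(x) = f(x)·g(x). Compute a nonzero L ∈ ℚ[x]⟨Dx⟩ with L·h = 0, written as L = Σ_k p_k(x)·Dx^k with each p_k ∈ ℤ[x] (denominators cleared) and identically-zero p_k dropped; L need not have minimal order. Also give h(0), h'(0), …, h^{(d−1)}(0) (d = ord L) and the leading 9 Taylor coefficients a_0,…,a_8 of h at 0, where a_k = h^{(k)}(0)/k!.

f: a_k = 1, 0, -8, 0, 32/3, 0, -256/45, 0, 512/315, …
g: a_k = -3, -12, -48, -192, -768, -3072, -12288, -49152, -196608, …
Sym-product of L_f,L_g gives L₀ (≤ ord 2).
L = (-16 + 64·x) + 8·Dx + (-1 + 4·x)·Dx^2  (order 2).
h: a_k = -3, -12, -24, -96, -416, -1664, -99584/15, -398336/15, -2230784/21, …
ICs: h(0) = -3, h′(0) = -12.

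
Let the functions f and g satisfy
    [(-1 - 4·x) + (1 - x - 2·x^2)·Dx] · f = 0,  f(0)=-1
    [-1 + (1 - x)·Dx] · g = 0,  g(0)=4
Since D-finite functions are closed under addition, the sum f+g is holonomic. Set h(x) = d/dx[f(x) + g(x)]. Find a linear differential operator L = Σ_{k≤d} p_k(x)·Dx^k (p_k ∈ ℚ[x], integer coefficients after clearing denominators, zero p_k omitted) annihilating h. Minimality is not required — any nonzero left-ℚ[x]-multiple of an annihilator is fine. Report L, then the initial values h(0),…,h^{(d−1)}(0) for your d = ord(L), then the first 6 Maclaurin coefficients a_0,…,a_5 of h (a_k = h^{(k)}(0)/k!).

L = (-6 - 48·x - 96·x^3 + 24·x^4) + (6 + 18·x - 12·x^2 + 24·x^3 - 90·x^4 + 24·x^5)·Dx + (-1 + 2·x - 5·x^2 + 12·x^3 + 2·x^4 - 14·x^5 + 4·x^6)·Dx^2  (order 2).
h: a_k = 3, 2, -3, -28, -85, -234, …
ICs: h(0) = 3, h′(0) = 2.

f: a_k = -1, -1, -3, -5, -11, -21, …
g: a_k = 4, 4, 4, 4, 4, 4, …
h₀=f+g: left-lcm gives L₀, ord ≤ 2.
h=h₀': d/dx-closure on L₀ ⇒ L.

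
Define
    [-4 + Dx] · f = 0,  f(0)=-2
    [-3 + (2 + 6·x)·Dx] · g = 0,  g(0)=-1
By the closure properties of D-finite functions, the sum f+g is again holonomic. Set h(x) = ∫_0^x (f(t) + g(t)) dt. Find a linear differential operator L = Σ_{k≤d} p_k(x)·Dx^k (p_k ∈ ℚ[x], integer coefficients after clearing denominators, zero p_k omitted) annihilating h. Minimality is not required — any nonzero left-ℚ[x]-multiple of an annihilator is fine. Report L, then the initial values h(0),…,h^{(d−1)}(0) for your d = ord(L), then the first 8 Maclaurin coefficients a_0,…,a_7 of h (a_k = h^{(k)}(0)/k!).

L = (132 + 288·x)·Dx + (-73 - 384·x - 576·x^2)·Dx^2 + (10 + 78·x + 144·x^2)·Dx^3  (order 3).
h: a_k = 0, -3, -19/4, -119/24, -1105/192, -6977/1920, -91051/23040, 164617/322560, …
ICs: h(0) = 0, h′(0) = -3, h′′(0) = -19/2.

f: a_k = -2, -8, -16, -64/3, -64/3, -256/15, -512/45, -2048/315, …
g: a_k = -1, -3/2, 9/8, -27/16, 405/128, -1701/256, 15309/1024, -72171/2048, …
h₀=f+g: left-lcm gives L₀, ord ≤ 2.
h=∫₀ˣh₀: take L = L₀·Dx.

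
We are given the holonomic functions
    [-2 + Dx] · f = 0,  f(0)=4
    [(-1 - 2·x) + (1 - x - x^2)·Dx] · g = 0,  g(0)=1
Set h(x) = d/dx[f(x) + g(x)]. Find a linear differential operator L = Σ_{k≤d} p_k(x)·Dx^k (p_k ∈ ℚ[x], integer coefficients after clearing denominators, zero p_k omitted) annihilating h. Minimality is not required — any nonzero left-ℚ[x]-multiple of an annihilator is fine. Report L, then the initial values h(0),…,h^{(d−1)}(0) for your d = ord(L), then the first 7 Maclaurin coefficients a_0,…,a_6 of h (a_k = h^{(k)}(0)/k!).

f: a_k = 4, 8, 8, 16/3, 8/3, 16/15, 16/45, …
g: a_k = 1, 1, 2, 3, 5, 8, 13, …
h₀=f+g: left-lcm gives L₀, ord ≤ 2.
Derive L from L₀ (diff closure).
L = (10 + 44·x + 44·x^2 + 48·x^3 + 12·x^4) + (-7 - 24·x - 28·x^2 - 12·x^3 + 10·x^4 + 4·x^5)·Dx + (1 + x + 3·x^2 - 6·x^3 - 8·x^4 - 2·x^5)·Dx^2  (order 2).
h: a_k = 9, 20, 25, 92/3, 136/3, 1202/15, 6647/45, …
ICs: h(0) = 9, h′(0) = 20.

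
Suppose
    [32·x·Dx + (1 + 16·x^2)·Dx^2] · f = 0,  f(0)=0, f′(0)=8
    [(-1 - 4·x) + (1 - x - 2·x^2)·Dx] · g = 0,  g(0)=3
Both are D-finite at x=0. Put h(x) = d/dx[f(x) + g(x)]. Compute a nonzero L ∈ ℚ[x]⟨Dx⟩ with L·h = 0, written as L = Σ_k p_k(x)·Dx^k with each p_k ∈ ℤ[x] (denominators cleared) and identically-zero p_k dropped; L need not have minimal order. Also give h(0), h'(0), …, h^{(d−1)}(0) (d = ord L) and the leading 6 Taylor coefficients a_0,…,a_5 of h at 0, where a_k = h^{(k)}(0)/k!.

L = (96 - 384·x - 6912·x^2 - 15360·x^3 - 40704·x^4 - 12288·x^6) + (-31 - 104·x + 392·x^2 - 736·x^3 - 14912·x^4 - 27904·x^5 - 3072·x^6 - 12288·x^7)·Dx + (3 + 19·x + 128·x^2 + 152·x^3 + 1128·x^4 - 2496·x^5 - 2560·x^6 - 1024·x^7 - 2048·x^8)·Dx^2  (order 2).
h: a_k = 11, 18, -83, 132, 2363, 774, …
ICs: h(0) = 11, h′(0) = 18.

f: a_k = 0, 8, 0, -128/3, 0, 2048/5, …
g: a_k = 3, 3, 9, 15, 33, 63, …
h₀=f+g: left-lcm gives L₀, ord ≤ 3.
h=h₀': d/dx-closure on L₀ ⇒ L.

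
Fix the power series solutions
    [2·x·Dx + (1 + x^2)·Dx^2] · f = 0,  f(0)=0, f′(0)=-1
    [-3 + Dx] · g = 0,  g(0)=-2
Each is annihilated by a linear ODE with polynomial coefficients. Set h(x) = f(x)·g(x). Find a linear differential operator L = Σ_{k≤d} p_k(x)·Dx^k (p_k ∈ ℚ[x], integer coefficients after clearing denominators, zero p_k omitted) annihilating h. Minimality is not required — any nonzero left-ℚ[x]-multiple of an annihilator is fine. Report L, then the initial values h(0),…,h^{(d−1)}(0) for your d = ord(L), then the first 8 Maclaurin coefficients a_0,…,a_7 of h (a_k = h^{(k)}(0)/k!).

f: a_k = 0, -1, 0, 1/3, 0, -1/5, 0, 1/7, …
g: a_k = -2, -6, -9, -9, -27/4, -81/20, -81/40, -243/280, …
h₀=f·g: eliminate ⇒ L₀, order ≤ 2·1.
L = (9 - 6·x + 9·x^2) + (-6 + 2·x - 6·x^2)·Dx + (1 + x^2)·Dx^2  (order 2).
h: a_k = 0, 2, 6, 25/3, 7, 83/20, 9/4, 361/280, …
ICs: h(0) = 0, h′(0) = 2.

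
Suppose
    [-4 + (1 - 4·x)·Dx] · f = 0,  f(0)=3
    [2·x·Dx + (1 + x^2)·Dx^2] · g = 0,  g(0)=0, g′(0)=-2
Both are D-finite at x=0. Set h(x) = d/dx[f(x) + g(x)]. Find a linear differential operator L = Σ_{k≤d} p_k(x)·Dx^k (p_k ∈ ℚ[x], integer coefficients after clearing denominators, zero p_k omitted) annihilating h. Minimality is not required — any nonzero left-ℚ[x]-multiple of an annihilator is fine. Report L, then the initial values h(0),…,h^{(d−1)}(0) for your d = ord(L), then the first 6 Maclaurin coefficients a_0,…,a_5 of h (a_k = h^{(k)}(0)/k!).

f: a_k = 3, 12, 48, 192, 768, 3072, …
g: a_k = 0, -2, 0, 2/3, 0, -2/5, …
h₀=f+g: left-lcm gives L₀, ord ≤ 3.
h₀' ⇒ L via d/dx closure of L₀.
L = (-8 + 128·x + 24·x^2) + (49 - 8·x + 109·x^2 + 24·x^3)·Dx + (-4 + 15·x + 15·x^3 + 4·x^4)·Dx^2  (order 2).
h: a_k = 10, 96, 578, 3072, 15358, 73728, …
ICs: h(0) = 10, h′(0) = 96.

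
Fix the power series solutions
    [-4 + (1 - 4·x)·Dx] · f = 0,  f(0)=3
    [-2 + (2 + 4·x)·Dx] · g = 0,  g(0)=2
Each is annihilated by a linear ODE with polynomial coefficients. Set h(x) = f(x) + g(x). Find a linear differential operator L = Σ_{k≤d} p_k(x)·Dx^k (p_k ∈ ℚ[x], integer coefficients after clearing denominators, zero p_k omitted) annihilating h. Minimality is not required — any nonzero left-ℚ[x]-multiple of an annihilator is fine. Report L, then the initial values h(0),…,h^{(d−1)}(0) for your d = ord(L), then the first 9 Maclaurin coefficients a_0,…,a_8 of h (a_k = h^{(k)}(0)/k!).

L = (-12 - 16·x) + (11 + 40·x + 48·x^2)·Dx + (-1 - 2·x + 16·x^2 + 32·x^3)·Dx^2  (order 2).
h: a_k = 5, 14, 47, 193, 3067/4, 12295/4, 98283/8, 393249/8, 12582483/64, …
ICs: h(0) = 5, h′(0) = 14.

f: a_k = 3, 12, 48, 192, 768, 3072, 12288, 49152, 196608, …
g: a_k = 2, 2, -1, 1, -5/4, 7/4, -21/8, 33/8, -429/64, …
L₀ := lclm(L_f,L_g); ord L₀ ≤ 1+1.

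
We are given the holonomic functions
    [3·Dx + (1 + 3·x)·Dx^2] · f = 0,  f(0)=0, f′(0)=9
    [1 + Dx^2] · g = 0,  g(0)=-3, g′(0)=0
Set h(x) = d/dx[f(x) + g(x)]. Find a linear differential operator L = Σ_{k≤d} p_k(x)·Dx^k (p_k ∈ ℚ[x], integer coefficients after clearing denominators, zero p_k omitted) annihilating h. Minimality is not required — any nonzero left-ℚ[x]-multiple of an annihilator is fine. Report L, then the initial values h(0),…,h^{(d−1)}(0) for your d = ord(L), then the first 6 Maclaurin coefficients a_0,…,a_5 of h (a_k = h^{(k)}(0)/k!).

f: a_k = 0, 9, -27/2, 27, -243/4, 729/5, …
g: a_k = -3, 0, 3/2, 0, -1/8, 0, …
f+g: L₀ = lclm(L_f,L_g), ord ≤ 2+2.
Differentiate: ansatz ord ≤ ord L₀ ⇒ L.
L = (165 + 18·x + 27·x^2) + (19 + 63·x + 27·x^2 + 27·x^3)·Dx + (165 + 18·x + 27·x^2)·Dx^2 + (19 + 63·x + 27·x^2 + 27·x^3)·Dx^3  (order 3).
h: a_k = 9, -24, 81, -487/2, 729, -87479/40, …
ICs: h(0) = 9, h′(0) = -24, h′′(0) = 162.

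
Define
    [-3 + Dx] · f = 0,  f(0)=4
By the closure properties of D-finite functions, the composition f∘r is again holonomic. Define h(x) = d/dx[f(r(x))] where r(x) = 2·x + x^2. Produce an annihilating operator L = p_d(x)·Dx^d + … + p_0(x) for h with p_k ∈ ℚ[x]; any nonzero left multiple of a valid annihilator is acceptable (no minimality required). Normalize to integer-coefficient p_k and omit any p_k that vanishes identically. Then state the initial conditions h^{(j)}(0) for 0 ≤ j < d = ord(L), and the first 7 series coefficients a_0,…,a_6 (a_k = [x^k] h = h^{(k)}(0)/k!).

L = (7 + 12·x + 6·x^2) + (-1 - x)·Dx  (order 1).
h: a_k = 24, 168, 648, 1800, 3996, 37476/5, 61452/5, …
ICs: h(0) = 24.

f: a_k = 4, 12, 18, 18, 27/2, 81/10, 81/20, …
h₀=f(r): pull back L_f along r ⇒ L₀.
Differentiate: ansatz ord ≤ ord L₀ ⇒ L.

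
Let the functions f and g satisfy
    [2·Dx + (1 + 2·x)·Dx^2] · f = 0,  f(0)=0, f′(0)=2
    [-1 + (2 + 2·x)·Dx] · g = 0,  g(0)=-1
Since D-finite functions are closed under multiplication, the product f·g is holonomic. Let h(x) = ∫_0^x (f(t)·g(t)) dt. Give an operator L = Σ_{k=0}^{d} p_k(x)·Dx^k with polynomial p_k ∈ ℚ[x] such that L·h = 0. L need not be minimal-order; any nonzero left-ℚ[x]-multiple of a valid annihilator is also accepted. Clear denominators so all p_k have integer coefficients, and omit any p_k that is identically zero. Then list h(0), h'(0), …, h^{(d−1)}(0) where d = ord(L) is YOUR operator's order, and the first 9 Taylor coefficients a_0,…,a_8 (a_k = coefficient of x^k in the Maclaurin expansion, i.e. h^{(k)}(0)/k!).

f: a_k = 0, 2, -2, 8/3, -4, 32/5, -32/3, 128/7, -32, …
g: a_k = -1, -1/2, 1/8, -1/16, 5/128, -7/256, 21/1024, -33/2048, 429/32768, …
h₀=f·g: eliminate ⇒ L₀, order ≤ 2·1.
Integrate: L := L₀·Dx.
L = (-1 + 2·x)·Dx + (4 + 4·x)·Dx^2 + (4 + 16·x + 20·x^2 + 8·x^3)·Dx^3  (order 3).
h: a_k = 0, 0, -1, 1/3, -17/48, 11/24, -3709/5760, 4267/4480, -209709/143360, …
ICs: h(0) = 0, h′(0) = 0, h′′(0) = -2.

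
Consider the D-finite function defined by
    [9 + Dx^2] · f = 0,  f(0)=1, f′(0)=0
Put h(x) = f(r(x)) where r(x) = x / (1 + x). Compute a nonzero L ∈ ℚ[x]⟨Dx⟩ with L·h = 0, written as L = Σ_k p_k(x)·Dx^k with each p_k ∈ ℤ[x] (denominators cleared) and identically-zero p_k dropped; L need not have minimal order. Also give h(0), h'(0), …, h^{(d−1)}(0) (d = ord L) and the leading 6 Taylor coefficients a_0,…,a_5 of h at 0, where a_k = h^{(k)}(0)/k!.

f: a_k = 1, 0, -9/2, 0, 27/8, 0, …
Substitute x→r, Dx→(1/r')Dx; clear ⇒ L₀.
L = 9 + (2 + 6·x + 6·x^2 + 2·x^3)·Dx + (1 + 4·x + 6·x^2 + 4·x^3 + x^4)·Dx^2  (order 2).
h: a_k = 1, 0, -9/2, 9, -81/8, 9/2, …
ICs: h(0) = 1, h′(0) = 0.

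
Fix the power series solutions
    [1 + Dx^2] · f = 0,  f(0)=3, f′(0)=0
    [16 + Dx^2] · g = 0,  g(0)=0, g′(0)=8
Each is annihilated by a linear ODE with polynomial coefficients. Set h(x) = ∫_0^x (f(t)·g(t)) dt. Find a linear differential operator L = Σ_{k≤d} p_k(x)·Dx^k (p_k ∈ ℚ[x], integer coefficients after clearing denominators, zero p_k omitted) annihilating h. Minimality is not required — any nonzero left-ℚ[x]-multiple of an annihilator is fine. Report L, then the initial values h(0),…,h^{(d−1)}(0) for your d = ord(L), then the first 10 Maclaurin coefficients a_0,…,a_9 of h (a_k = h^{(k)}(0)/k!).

f: a_k = 3, 0, -3/2, 0, 1/8, 0, -1/240, 0, 1/13440, 0, …
g: a_k = 0, 8, 0, -64/3, 0, 256/15, 0, -2048/315, 0, 4096/2835, …
L₀ := L_f ⊗_s L_g (sym. prod.), ord ≤ 4.
h=∫h₀ ⇒ L = L₀·Dx.
L = 225·Dx + 34·Dx^3 + Dx^5  (order 5).
h: a_k = 0, 0, 12, 0, -19, 0, 421/30, 0, -10039/1680, 0, …
ICs: h(0) = 0, h′(0) = 0, h′′(0) = 24, h′′′(0) = 0, h′′′′(0) = -456.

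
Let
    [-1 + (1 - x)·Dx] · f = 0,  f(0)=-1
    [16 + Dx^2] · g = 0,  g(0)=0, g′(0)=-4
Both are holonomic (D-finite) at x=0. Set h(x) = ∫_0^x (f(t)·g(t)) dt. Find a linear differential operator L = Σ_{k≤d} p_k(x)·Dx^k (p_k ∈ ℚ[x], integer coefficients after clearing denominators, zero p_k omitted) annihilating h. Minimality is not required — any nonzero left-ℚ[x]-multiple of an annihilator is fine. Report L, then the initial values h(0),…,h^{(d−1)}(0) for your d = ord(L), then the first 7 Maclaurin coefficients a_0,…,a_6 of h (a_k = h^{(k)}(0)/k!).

f: a_k = -1, -1, -1, -1, -1, -1, -1, …
g: a_k = 0, -4, 0, 32/3, 0, -128/15, 0, …
Product ⇒ symmetric product L₀, ord ≤ 2.
h=∫h₀ ⇒ L = L₀·Dx.
L = (-16 + 16·x)·Dx + 2·Dx^2 + (-1 + x)·Dx^3  (order 3).
h: a_k = 0, 0, 2, 4/3, -5/3, -4/3, 14/45, …
ICs: h(0) = 0, h′(0) = 0, h′′(0) = 4.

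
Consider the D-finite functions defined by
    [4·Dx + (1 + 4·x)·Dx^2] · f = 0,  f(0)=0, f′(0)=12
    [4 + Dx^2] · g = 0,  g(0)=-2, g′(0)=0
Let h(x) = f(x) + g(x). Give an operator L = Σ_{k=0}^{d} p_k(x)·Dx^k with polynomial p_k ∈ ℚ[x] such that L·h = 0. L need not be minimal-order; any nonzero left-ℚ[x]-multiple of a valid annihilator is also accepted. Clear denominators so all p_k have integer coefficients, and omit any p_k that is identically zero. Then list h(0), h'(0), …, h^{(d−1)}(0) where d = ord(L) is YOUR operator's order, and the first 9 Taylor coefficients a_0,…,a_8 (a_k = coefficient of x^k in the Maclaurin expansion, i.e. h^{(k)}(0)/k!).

L = (400 + 128·x + 256·x^2)·Dx + (36 + 176·x + 192·x^2 + 256·x^3)·Dx^2 + (100 + 32·x + 64·x^2)·Dx^3 + (9 + 44·x + 48·x^2 + 64·x^3)·Dx^4  (order 4).
h: a_k = -2, 12, -20, 64, -580/3, 3072/5, -92152/45, 49152/7, -7741444/315, …
ICs: h(0) = -2, h′(0) = 12, h′′(0) = -40, h′′′(0) = 384.

f: a_k = 0, 12, -24, 64, -192, 3072/5, -2048, 49152/7, -24576, …
g: a_k = -2, 0, 4, 0, -4/3, 0, 8/45, 0, -4/315, …
L₀ := lclm(L_f,L_g); ord L₀ ≤ 2+2.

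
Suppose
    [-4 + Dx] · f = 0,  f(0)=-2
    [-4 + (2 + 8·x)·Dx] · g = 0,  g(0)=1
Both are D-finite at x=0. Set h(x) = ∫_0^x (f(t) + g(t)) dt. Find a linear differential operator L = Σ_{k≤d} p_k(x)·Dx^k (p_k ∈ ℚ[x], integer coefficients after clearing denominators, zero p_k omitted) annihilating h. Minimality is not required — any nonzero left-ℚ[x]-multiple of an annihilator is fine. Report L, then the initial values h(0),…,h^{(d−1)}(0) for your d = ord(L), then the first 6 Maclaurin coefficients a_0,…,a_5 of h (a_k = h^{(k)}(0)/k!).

f: a_k = -2, -8, -16, -64/3, -64/3, -256/15, …
g: a_k = 1, 2, -2, 4, -10, 28, …
Weyl lclm of L_f,L_g ⇒ L₀ (ord ≤ 2).
Integrate: L := L₀·Dx.
L = (24 + 64·x)·Dx + (-10 - 64·x - 128·x^2)·Dx^2 + (1 + 12·x + 32·x^2)·Dx^3  (order 3).
h: a_k = 0, -1, -3, -6, -13/3, -94/15, …
ICs: h(0) = 0, h′(0) = -1, h′′(0) = -6.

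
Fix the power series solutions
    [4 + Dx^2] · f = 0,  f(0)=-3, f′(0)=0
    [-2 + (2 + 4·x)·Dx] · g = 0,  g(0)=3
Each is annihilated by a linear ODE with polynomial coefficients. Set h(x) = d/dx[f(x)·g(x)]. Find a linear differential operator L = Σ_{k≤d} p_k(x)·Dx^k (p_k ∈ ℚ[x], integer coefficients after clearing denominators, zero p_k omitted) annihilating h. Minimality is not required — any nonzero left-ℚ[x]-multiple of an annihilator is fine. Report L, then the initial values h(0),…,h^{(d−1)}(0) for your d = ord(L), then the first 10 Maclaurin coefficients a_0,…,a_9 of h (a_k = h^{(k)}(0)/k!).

f: a_k = -3, 0, 6, 0, -2, 0, 4/15, 0, -2/105, 0, …
g: a_k = 3, 3, -3/2, 3/2, -15/8, 21/8, -63/16, 99/16, -1287/128, 2145/128, …
Product ⇒ symmetric product L₀, ord ≤ 2.
h=h₀': d/dx-closure on L₀ ⇒ L.
L = (53 + 288·x + 544·x^2 + 512·x^3 + 256·x^4) + (-2 - 36·x - 96·x^2 - 64·x^3)·Dx + (7 + 44·x + 108·x^2 + 128·x^3 + 64·x^4)·Dx^2  (order 2).
h: a_k = -9, 45, 81/2, -75/2, -195/8, 1047/40, -2807/80, 44047/560, -728001/4480, 1874467/5760, …
ICs: h(0) = -9, h′(0) = 45.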